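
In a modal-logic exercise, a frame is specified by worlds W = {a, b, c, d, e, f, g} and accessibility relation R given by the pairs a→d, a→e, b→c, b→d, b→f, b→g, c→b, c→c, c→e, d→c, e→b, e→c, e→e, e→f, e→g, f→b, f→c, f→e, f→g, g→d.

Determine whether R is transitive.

No

Transitive: no — a R d and d R c, but not a R c.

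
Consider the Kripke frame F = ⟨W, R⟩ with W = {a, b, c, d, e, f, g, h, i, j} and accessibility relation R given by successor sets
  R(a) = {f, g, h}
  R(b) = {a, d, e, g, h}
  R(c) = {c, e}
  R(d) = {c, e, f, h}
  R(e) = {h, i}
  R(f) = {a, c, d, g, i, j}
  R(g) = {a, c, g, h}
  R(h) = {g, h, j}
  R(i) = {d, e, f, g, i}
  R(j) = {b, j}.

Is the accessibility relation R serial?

Yes

Serial: yes — every world has a successor (e.g. a R f).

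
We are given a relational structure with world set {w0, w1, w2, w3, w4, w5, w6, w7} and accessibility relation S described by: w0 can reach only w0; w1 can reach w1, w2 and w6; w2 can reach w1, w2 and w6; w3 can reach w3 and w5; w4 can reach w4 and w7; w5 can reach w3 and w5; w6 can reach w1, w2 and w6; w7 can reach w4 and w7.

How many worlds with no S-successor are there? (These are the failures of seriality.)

0

S is serial; there are no such worlds.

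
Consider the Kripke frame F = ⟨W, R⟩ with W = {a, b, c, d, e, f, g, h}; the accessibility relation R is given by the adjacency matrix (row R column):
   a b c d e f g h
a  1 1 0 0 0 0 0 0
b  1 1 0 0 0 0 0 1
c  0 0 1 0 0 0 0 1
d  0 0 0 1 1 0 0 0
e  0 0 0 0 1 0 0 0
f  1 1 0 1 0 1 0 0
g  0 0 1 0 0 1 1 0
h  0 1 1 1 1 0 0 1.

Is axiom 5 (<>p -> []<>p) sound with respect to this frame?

No

Axiom 5 corresponds to the accessibility relation being Euclidean.
Euclidean: no — b R a and b R h, but not a R h.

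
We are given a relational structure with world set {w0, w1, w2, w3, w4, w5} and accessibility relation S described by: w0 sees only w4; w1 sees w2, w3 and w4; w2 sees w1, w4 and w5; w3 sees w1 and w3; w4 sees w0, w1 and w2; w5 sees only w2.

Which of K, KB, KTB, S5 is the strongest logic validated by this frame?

KB

Symmetric (axiom B): yes — every pair in S has its reverse in S.
Reflexive (axiom T): no — w0 is not related to itself.
Euclidean (axiom 5): no — w1 S w2 and w1 S w3, but not w2 S w3.
So F validates K, KB; KTB would additionally require S to be reflexive. The strongest is KB.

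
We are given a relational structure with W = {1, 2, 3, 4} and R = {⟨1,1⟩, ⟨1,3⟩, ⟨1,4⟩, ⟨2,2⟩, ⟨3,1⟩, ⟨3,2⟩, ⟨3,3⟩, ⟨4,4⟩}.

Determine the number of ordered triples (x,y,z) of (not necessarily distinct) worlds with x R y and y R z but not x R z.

2

Enumerating: (1,3,2), (3,1,4).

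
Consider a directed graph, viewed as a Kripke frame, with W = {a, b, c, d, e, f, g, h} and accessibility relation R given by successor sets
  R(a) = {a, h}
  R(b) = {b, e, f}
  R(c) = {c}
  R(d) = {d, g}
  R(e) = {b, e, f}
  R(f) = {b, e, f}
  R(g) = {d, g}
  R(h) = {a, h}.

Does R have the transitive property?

Yes

Transitive: yes — every two-step R-path is closed by a direct edge.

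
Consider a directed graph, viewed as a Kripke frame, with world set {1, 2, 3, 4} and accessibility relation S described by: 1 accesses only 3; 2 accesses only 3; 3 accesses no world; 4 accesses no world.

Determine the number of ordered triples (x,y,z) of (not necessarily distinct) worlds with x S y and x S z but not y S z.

Enumerating: (1,3,3), (2,3,3).

2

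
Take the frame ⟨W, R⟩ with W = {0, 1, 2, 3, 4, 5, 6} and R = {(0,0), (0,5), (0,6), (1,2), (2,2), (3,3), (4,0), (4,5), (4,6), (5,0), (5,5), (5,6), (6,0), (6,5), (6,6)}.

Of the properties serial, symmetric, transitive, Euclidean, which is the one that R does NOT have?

symmetric

Serial: yes — every world has a successor (e.g. 0 R 0).
Symmetric: no — 1 R 2 but not 2 R 1.
Transitive: yes — every two-step R-path is closed by a direct edge.
Euclidean: yes — any two successors of a common world are R-related.
Only symmetric fails.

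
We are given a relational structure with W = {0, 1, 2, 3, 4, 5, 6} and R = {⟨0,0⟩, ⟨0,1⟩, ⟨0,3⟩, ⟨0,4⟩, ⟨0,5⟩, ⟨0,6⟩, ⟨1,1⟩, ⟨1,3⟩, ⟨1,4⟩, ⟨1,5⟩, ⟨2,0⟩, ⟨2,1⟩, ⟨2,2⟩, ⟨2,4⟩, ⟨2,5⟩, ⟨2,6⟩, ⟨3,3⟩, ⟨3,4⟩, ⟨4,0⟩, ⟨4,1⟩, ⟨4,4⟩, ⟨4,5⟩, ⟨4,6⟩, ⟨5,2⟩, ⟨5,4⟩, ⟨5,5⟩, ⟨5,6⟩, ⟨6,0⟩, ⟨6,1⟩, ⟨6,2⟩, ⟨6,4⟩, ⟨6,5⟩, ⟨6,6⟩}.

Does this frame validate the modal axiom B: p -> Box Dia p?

The schema B characterises exactly the symmetric frames.
Symmetric: no — 0 R 1 but not 1 R 0.

No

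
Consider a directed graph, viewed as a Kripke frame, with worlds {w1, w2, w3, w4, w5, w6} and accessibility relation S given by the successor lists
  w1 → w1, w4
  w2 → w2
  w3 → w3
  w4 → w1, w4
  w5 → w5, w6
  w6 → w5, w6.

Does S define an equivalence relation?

Reflexive: yes — every world is S-related to itself.
Symmetric: yes — every pair in S has its reverse in S.
Transitive: yes — every two-step S-path is closed by a direct edge.
So S is an equivalence relation.

Yes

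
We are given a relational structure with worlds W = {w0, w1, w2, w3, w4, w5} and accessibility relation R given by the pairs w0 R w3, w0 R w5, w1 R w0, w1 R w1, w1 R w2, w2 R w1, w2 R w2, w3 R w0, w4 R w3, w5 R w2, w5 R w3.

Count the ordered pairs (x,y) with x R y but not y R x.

Enumerating: (w0,w5), (w1,w0), (w4,w3), (w5,w2), (w5,w3).

5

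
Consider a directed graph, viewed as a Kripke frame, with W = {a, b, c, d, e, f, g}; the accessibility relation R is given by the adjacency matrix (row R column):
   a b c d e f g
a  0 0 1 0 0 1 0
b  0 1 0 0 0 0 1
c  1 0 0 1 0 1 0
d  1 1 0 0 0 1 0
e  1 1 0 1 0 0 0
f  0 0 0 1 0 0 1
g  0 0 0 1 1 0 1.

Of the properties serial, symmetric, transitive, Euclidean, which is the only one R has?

Serial: yes — every world has a successor (e.g. a R c).
Symmetric: no — a R f but not f R a.
Transitive: no — a R c and c R d, but not a R d.
Euclidean: no — a R f and a R c, but not f R c.
Only serial holds.

serial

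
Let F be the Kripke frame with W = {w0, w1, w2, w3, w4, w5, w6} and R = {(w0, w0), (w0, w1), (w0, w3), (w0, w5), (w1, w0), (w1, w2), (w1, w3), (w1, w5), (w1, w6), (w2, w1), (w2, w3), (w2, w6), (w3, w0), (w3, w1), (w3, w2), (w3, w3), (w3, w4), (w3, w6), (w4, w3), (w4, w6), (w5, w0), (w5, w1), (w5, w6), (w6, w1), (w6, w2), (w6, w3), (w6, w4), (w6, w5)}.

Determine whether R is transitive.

Transitive: no — w0 R w1 and w1 R w2, but not w0 R w2.

No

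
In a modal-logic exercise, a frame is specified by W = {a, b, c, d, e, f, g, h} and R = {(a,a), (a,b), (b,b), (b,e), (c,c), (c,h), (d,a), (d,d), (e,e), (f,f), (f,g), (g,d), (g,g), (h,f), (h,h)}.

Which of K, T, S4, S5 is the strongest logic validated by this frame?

Reflexive (axiom T): yes — every world is R-related to itself.
Transitive (axiom 4): no — a R b and b R e, but not a R e.
Euclidean (axiom 5): no — a R b and a R a, but not b R a.
So F validates K, T; S4 would additionally require R to be transitive. The strongest is T.

T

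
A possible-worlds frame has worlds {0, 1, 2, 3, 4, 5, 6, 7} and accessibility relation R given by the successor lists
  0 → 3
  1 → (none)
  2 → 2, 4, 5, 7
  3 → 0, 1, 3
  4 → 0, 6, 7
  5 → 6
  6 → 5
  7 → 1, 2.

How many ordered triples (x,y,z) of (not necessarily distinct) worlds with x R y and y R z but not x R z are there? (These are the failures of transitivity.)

15

Enumerating: (0,3,0), (0,3,1), (2,4,0), (2,4,6), (2,5,6), (2,7,1), (4,0,3), (4,6,5), (4,7,1), (4,7,2), (5,6,5), (6,5,6), (7,2,4), (7,2,5), (7,2,7).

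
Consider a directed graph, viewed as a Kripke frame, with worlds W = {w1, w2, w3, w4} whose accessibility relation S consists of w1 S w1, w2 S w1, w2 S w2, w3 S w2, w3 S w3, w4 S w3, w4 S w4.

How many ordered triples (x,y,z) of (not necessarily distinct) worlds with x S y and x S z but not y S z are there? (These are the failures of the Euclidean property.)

3

Enumerating: (w2,w1,w2), (w3,w2,w3), (w4,w3,w4).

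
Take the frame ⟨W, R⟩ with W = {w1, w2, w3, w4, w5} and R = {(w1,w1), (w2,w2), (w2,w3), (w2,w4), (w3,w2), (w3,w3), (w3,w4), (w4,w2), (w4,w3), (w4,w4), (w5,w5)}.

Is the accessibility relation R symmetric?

Yes

Symmetric: yes — every pair in R has its reverse in R.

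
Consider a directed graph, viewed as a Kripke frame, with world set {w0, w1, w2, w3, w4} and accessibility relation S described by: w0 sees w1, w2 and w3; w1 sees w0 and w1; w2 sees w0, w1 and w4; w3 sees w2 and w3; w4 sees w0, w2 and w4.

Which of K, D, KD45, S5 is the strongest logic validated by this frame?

D

Serial (axiom D): yes — every world has a successor (e.g. w0 S w1).
Transitive (axiom 4): no — w0 S w2 and w2 S w4, but not w0 S w4.
Euclidean (axiom 5): no — w0 S w1 and w0 S w2, but not w1 S w2.
Reflexive (axiom T): no — w0 is not related to itself.
So F validates K, D; KD45 would additionally require S to be Euclidean and transitive. The strongest is D.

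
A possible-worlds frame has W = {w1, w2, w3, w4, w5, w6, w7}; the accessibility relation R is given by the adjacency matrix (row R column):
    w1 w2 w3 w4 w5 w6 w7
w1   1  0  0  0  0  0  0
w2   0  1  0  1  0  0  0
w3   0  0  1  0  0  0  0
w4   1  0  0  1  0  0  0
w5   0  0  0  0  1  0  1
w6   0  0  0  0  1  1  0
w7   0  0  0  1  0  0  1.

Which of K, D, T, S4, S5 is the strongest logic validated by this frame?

T

Serial (axiom D): yes — every world has a successor (e.g. w1 R w1).
Reflexive (axiom T): yes — every world is R-related to itself.
Transitive (axiom 4): no — w2 R w4 and w4 R w1, but not w2 R w1.
Euclidean (axiom 5): no — w2 R w4 and w2 R w2, but not w4 R w2.
So F validates K, D, T; S4 would additionally require R to be transitive. The strongest is T.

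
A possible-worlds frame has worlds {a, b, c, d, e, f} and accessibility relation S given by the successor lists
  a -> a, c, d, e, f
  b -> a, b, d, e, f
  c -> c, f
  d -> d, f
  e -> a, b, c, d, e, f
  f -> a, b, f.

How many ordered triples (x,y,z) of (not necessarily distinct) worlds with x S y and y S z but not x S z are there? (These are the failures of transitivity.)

Enumerating: (a,e,b), (a,f,b), (b,a,c), (b,e,c), (c,f,a), (c,f,b), (d,f,a), (d,f,b), (f,a,c), (f,a,d), (f,a,e), (f,b,d), (f,b,e).

13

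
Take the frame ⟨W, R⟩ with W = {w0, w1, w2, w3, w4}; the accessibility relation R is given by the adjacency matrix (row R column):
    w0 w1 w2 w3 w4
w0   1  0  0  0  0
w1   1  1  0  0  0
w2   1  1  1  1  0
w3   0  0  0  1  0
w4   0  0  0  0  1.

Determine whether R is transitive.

Transitive: yes — every two-step R-path is closed by a direct edge.

Yes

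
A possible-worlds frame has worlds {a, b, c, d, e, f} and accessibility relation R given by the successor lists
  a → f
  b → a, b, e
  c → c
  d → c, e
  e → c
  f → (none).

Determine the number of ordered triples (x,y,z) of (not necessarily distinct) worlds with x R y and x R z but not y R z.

9

Enumerating: (a,f,f), (b,a,a), (b,a,b), (b,a,e), (b,e,a), (b,e,b), (b,e,e), (d,c,e), (d,e,e).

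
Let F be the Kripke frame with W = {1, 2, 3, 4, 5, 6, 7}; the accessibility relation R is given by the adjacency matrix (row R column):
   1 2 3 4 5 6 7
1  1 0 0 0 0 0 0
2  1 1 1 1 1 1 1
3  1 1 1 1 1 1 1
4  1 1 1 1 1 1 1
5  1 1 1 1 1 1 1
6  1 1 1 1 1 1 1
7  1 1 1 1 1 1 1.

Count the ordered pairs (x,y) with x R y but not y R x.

Enumerating: (2,1), (3,1), (4,1), (5,1), (6,1), (7,1).

6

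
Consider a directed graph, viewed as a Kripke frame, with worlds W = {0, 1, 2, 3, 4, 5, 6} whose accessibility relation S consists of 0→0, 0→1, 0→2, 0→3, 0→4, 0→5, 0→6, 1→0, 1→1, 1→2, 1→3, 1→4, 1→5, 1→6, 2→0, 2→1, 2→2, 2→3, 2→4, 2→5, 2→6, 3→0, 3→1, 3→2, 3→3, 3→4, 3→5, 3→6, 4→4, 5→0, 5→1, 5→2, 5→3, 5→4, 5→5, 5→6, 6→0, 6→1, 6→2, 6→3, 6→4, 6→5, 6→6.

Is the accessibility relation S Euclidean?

No

Euclidean: no — 0 S 4 and 0 S 1, but not 4 S 1.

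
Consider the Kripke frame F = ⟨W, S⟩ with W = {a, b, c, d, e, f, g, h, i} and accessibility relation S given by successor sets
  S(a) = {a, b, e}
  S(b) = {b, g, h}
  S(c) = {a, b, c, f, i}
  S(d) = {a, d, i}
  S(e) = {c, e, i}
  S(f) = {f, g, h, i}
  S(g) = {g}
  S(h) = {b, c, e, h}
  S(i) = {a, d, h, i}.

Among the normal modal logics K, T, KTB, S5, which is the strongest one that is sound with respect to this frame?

Reflexive (axiom T): yes — every world is S-related to itself.
Symmetric (axiom B): no — a S b but not b S a.
Euclidean (axiom 5): no — a S b and a S e, but not b S e.
So F validates K, T; KTB would additionally require S to be symmetric. The strongest is T.

T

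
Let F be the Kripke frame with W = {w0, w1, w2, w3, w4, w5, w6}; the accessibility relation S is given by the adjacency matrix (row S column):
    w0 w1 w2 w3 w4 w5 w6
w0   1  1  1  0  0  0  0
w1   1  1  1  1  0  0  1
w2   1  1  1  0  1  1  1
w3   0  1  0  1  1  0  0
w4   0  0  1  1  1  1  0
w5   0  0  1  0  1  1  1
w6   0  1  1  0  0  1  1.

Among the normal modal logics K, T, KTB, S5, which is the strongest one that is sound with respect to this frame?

Reflexive (axiom T): yes — every world is S-related to itself.
Symmetric (axiom B): yes — every pair in S has its reverse in S.
Euclidean (axiom 5): no — w1 S w0 and w1 S w3, but not w0 S w3.
So F validates K, T, KTB; S5 would additionally require S to be Euclidean. The strongest is KTB.

KTB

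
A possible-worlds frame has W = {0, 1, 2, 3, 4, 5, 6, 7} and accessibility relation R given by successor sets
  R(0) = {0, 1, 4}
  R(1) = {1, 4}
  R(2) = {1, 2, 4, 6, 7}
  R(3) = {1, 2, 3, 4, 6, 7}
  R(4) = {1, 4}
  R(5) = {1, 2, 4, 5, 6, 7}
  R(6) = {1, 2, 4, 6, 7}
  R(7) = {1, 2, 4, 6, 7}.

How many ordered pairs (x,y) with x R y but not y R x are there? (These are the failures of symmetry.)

Enumerating: (0,1), (0,4), (2,1), (2,4), (3,1), (3,2), (3,4), (3,6), (3,7), (5,1), (5,2), (5,4), (5,6), (5,7), (6,1), (6,4), (7,1), (7,4).

18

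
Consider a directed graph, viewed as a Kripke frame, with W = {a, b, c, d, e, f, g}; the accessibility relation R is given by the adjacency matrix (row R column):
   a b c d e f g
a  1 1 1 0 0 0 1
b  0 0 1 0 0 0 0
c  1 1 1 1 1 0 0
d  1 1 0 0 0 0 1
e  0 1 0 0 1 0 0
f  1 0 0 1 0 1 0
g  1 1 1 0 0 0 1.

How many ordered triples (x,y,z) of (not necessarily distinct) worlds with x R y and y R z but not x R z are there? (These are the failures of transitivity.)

Enumerating: (a,c,d), (a,c,e), (b,c,a), (b,c,b), (b,c,d), (b,c,e), (c,a,g), (c,d,g), (d,a,c), (d,b,c), (d,g,c), (e,b,c), … and 7 more.
Total: 19.

19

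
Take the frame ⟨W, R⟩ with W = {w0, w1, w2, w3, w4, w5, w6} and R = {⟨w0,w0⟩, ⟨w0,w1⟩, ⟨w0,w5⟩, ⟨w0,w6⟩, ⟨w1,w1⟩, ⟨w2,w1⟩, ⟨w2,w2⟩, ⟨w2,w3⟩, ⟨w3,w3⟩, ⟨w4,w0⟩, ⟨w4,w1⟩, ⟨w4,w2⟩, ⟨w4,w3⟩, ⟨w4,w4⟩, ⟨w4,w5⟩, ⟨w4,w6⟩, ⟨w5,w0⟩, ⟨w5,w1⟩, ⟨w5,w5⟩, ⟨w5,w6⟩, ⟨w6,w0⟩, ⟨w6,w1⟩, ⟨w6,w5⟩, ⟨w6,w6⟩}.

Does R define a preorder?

Yes

Reflexive: yes — every world is R-related to itself.
Transitive: yes — every two-step R-path is closed by a direct edge.
So R is a preorder.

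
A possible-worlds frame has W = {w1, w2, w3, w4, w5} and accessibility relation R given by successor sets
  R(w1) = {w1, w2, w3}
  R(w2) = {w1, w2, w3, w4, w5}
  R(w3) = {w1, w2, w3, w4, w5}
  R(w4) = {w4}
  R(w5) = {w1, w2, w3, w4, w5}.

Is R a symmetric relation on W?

Symmetric: no — w2 R w4 but not w4 R w2.

No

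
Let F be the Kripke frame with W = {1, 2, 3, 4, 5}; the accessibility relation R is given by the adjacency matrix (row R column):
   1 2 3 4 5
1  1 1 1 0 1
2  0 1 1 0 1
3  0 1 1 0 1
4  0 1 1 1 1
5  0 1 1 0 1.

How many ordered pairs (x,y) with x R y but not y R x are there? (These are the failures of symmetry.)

6

Enumerating: (1,2), (1,3), (1,5), (4,2), (4,3), (4,5).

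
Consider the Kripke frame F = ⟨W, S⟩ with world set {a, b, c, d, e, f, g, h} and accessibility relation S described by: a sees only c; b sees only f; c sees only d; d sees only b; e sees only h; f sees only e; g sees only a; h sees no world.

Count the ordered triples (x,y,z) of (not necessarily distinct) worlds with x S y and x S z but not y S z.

7

Enumerating: (a,c,c), (b,f,f), (c,d,d), (d,b,b), (e,h,h), (f,e,e), (g,a,a).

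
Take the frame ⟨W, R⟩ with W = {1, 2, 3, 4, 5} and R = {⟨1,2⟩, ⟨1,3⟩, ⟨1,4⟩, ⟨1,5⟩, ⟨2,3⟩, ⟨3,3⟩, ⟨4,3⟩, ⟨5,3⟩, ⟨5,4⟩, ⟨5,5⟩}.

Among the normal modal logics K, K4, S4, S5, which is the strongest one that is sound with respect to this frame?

Transitive (axiom 4): yes — every two-step R-path is closed by a direct edge.
Reflexive (axiom T): no — 1 is not related to itself.
Euclidean (axiom 5): no — 1 R 2 and 1 R 4, but not 2 R 4.
So F validates K, K4; S4 would additionally require R to be reflexive. The strongest is K4.

K4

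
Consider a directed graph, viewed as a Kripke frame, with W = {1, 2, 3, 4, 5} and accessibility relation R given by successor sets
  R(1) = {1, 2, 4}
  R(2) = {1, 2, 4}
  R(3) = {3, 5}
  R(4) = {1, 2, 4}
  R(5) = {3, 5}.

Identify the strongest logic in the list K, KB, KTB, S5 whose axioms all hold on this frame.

S5

Symmetric (axiom B): yes — every pair in R has its reverse in R.
Reflexive (axiom T): yes — every world is R-related to itself.
Euclidean (axiom 5): yes — any two successors of a common world are R-related.
So F validates K, KB, KTB, S5. The strongest is S5.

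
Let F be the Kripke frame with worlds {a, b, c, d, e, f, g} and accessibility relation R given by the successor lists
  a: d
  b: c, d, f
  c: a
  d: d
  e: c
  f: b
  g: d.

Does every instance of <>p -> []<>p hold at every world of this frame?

The schema 5 characterises exactly the Euclidean frames.
Euclidean: no — b R c and b R d, but not c R d.

No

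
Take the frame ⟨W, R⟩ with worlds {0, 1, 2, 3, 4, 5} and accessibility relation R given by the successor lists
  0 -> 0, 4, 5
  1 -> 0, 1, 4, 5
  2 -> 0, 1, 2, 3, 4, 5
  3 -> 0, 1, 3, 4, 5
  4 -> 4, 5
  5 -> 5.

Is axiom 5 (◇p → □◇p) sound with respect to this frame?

The schema 5 characterises exactly the Euclidean frames.
Euclidean: no — 0 R 5 and 0 R 4, but not 5 R 4.

No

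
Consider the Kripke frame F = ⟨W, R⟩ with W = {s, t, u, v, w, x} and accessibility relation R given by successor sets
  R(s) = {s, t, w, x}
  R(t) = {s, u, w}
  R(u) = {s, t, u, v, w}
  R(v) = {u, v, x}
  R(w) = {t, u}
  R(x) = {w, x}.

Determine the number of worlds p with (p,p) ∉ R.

Enumerating: t, w.

2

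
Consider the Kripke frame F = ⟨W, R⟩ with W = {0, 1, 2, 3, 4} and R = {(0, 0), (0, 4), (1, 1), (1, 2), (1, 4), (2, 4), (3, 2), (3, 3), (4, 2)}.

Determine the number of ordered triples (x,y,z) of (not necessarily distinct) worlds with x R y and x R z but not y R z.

10

Enumerating: (0,4,0), (0,4,4), (1,2,1), (1,2,2), (1,4,1), (1,4,4), (2,4,4), (3,2,2), (3,2,3), (4,2,2).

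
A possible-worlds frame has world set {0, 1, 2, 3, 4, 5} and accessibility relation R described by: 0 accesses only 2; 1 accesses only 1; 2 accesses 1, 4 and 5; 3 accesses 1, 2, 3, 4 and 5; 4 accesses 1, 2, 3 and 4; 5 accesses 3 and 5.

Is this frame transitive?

Transitive: no — 0 R 2 and 2 R 1, but not 0 R 1.

No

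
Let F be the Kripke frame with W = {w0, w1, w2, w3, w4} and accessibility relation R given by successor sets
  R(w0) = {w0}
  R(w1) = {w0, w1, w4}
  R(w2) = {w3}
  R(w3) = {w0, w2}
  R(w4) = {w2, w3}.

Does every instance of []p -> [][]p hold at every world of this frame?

No

The schema 4 characterises exactly the transitive frames.
Transitive: no — w1 R w4 and w4 R w2, but not w1 R w2.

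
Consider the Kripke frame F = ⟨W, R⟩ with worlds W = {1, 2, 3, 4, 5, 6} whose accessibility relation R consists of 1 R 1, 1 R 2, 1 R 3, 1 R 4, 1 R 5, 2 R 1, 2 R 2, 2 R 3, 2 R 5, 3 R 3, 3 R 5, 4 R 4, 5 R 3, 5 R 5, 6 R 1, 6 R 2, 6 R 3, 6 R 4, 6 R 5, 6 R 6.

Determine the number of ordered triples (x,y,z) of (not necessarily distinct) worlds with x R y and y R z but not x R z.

1

Enumerating: (2,1,4).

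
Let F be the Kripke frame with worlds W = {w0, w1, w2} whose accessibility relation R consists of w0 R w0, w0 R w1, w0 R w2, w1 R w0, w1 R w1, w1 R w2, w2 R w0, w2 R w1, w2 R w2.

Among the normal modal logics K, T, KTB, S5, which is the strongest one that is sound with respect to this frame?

Reflexive (axiom T): yes — every world is R-related to itself.
Symmetric (axiom B): yes — every pair in R has its reverse in R.
Euclidean (axiom 5): yes — any two successors of a common world are R-related.
So F validates K, T, KTB, S5. The strongest is S5.

S5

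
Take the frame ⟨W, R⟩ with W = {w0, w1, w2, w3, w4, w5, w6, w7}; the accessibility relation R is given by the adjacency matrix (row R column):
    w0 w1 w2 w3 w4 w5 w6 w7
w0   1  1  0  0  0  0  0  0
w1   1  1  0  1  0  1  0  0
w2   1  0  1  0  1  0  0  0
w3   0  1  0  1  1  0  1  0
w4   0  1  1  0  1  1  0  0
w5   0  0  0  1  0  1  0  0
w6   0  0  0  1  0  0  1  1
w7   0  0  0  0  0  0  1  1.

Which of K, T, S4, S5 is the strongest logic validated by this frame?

T

Reflexive (axiom T): yes — every world is R-related to itself.
Transitive (axiom 4): no — w0 R w1 and w1 R w3, but not w0 R w3.
Euclidean (axiom 5): no — w1 R w0 and w1 R w3, but not w0 R w3.
So F validates K, T; S4 would additionally require R to be transitive. The strongest is T.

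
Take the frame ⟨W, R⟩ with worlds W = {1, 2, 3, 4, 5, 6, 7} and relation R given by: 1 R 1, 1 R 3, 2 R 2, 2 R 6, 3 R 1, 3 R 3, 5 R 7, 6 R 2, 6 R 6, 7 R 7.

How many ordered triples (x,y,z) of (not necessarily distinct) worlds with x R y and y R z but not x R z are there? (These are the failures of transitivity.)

R is transitive; there are no such tuples.

0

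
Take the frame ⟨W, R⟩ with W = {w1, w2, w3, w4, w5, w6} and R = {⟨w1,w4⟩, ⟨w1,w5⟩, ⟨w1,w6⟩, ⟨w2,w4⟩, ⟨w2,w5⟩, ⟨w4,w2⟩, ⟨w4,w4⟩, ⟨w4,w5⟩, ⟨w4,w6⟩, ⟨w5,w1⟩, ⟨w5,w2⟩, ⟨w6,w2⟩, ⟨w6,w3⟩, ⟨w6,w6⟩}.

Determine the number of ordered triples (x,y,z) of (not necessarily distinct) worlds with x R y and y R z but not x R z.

Enumerating: (w1,w4,w2), (w1,w5,w1), (w1,w5,w2), (w1,w6,w2), (w1,w6,w3), (w2,w4,w2), (w2,w4,w6), (w2,w5,w1), (w2,w5,w2), (w4,w5,w1), (w4,w6,w3), (w5,w1,w4), (w5,w1,w5), (w5,w1,w6), (w5,w2,w4), (w5,w2,w5), (w6,w2,w4), (w6,w2,w5).

18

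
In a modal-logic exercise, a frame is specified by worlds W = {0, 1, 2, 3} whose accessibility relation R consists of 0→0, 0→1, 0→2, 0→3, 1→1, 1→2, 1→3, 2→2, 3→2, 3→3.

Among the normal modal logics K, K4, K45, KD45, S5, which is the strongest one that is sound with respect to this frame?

K4

Transitive (axiom 4): yes — every two-step R-path is closed by a direct edge.
Euclidean (axiom 5): no — 0 R 2 and 0 R 1, but not 2 R 1.
Serial (axiom D): yes — every world has a successor (e.g. 0 R 0).
Reflexive (axiom T): yes — every world is R-related to itself.
So F validates K, K4; K45 would additionally require R to be Euclidean. The strongest is K4.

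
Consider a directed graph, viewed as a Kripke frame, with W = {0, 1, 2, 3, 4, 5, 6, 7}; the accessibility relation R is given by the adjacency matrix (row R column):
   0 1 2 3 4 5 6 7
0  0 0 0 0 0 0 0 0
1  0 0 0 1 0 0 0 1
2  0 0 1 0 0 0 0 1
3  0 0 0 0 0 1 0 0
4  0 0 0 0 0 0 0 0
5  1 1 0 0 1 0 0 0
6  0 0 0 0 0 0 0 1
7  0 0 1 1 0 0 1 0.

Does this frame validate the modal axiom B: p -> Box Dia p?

Axiom B corresponds to the accessibility relation being symmetric.
Symmetric: no — 1 R 3 but not 3 R 1.

No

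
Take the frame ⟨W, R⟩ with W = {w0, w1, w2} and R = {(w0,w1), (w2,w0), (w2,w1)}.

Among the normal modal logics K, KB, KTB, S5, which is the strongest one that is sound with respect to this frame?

K

Symmetric (axiom B): no — w0 R w1 but not w1 R w0.
Reflexive (axiom T): no — w0 is not related to itself.
Euclidean (axiom 5): no — w2 R w1 and w2 R w0, but not w1 R w0.
So F validates K; KB would additionally require R to be symmetric. The strongest is K.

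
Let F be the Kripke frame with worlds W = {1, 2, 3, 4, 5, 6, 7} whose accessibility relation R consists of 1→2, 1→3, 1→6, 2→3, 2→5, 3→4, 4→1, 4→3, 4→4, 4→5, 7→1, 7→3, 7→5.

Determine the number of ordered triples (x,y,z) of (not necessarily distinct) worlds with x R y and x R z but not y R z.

30

Enumerating: (1,2,2), (1,2,6), (1,3,2), (1,3,3), (1,3,6), (1,6,2), (1,6,3), (1,6,6), (2,3,3), (2,3,5), (2,5,3), (2,5,5), … and 18 more.
Total: 30.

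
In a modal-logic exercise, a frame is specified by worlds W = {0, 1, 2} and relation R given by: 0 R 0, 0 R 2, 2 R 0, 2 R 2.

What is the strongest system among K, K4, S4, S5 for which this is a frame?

K4

Transitive (axiom 4): yes — every two-step R-path is closed by a direct edge.
Reflexive (axiom T): no — 1 is not related to itself.
Euclidean (axiom 5): yes — any two successors of a common world are R-related.
So F validates K, K4; S4 would additionally require R to be reflexive. The strongest is K4.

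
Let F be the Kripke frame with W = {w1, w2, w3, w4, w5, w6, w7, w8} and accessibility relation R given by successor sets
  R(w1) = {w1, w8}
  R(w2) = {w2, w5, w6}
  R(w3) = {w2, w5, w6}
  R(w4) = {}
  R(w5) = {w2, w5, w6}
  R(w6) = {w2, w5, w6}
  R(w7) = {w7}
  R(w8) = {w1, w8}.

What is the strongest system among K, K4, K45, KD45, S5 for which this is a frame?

Transitive (axiom 4): yes — every two-step R-path is closed by a direct edge.
Euclidean (axiom 5): yes — any two successors of a common world are R-related.
Serial (axiom D): no — w4 has no R-successor.
Reflexive (axiom T): no — w3 is not related to itself.
So F validates K, K4, K45; KD45 would additionally require R to be serial. The strongest is K45.

K45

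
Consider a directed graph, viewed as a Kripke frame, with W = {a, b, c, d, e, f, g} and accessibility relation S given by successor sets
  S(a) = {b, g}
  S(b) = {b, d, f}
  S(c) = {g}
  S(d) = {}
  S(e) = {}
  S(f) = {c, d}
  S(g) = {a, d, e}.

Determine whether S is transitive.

No

Transitive: no — a S b and b S d, but not a S d.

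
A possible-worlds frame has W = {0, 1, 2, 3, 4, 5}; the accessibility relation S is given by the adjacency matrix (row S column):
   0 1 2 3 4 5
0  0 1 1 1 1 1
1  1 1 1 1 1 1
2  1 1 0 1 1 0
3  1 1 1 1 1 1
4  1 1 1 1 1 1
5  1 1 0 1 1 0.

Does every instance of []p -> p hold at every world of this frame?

By correspondence theory, T is valid on a frame iff S is reflexive.
Reflexive: no — 0 is not related to itself.

No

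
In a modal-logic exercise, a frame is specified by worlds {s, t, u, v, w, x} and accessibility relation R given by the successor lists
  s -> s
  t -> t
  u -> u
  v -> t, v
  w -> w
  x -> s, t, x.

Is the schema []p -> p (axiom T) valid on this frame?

The schema T characterises exactly the reflexive frames.
Reflexive: yes — every world is R-related to itself.

Yes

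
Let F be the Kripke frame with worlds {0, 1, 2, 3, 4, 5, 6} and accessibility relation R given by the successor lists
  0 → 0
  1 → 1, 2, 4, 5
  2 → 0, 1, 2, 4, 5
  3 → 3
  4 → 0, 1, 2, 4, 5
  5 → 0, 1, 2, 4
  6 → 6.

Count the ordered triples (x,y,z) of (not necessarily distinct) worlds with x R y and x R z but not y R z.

17

Enumerating: (1,5,5), (2,0,1), (2,0,2), (2,0,4), (2,0,5), (2,1,0), (2,5,5), (4,0,1), (4,0,2), (4,0,4), (4,0,5), (4,1,0), (4,5,5), (5,0,1), (5,0,2), (5,0,4), (5,1,0).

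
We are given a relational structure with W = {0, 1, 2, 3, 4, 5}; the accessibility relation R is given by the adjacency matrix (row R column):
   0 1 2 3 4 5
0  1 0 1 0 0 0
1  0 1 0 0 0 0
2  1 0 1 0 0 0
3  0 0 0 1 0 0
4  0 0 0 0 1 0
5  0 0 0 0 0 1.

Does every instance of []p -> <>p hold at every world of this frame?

Axiom D corresponds to the accessibility relation being serial.
Serial: yes — every world has a successor (e.g. 0 R 0).

Yes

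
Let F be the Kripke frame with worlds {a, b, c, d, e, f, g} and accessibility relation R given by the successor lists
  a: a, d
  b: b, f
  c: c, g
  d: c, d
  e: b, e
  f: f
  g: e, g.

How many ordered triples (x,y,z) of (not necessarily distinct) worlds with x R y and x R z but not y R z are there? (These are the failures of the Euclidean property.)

Enumerating: (a,d,a), (b,f,b), (c,g,c), (d,c,d), (e,b,e), (g,e,g).

6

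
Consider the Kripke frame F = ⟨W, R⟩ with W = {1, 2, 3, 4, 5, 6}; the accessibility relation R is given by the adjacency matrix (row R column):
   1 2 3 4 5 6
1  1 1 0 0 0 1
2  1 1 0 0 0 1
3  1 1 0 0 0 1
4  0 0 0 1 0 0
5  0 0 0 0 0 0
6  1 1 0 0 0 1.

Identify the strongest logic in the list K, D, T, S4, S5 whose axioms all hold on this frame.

Serial (axiom D): no — 5 has no R-successor.
Reflexive (axiom T): no — 3 is not related to itself.
Transitive (axiom 4): yes — every two-step R-path is closed by a direct edge.
Euclidean (axiom 5): yes — any two successors of a common world are R-related.
So F validates K; D would additionally require R to be serial. The strongest is K.

K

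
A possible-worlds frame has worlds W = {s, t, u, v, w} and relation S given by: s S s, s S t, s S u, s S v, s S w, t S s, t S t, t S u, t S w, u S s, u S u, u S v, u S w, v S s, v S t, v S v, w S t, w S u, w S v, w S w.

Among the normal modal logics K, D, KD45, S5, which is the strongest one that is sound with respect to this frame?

D

Serial (axiom D): yes — every world has a successor (e.g. s S s).
Transitive (axiom 4): no — t S s and s S v, but not t S v.
Euclidean (axiom 5): no — s S t and s S v, but not t S v.
Reflexive (axiom T): yes — every world is S-related to itself.
So F validates K, D; KD45 would additionally require S to be Euclidean and transitive. The strongest is D.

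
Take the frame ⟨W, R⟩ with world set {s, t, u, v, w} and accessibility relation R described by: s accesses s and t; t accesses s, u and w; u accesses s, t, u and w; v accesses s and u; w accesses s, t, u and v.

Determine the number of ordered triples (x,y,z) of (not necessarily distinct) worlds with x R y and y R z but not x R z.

Enumerating: (s,t,u), (s,t,w), (t,s,t), (t,u,t), (t,w,t), (t,w,v), (u,w,v), (v,s,t), (v,u,t), (v,u,w), (w,t,w), (w,u,w).

12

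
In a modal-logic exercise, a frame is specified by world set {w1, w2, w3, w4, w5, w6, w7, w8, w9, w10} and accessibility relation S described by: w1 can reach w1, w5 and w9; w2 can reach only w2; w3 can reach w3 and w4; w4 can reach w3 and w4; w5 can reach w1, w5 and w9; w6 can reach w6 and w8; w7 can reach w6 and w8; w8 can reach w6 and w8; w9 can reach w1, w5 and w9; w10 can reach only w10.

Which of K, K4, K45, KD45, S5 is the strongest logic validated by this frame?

Transitive (axiom 4): yes — every two-step S-path is closed by a direct edge.
Euclidean (axiom 5): yes — any two successors of a common world are S-related.
Serial (axiom D): yes — every world has a successor (e.g. w1 S w1).
Reflexive (axiom T): no — w7 is not related to itself.
So F validates K, K4, K45, KD45; S5 would additionally require S to be reflexive. The strongest is KD45.

KD45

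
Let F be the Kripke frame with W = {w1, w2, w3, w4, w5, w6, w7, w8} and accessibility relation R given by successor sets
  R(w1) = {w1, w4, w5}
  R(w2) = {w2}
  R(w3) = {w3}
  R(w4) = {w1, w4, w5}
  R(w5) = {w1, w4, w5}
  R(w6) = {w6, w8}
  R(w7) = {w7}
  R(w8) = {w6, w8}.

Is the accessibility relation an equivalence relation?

Reflexive: yes — every world is R-related to itself.
Symmetric: yes — every pair in R has its reverse in R.
Transitive: yes — every two-step R-path is closed by a direct edge.
So R is an equivalence relation.

Yes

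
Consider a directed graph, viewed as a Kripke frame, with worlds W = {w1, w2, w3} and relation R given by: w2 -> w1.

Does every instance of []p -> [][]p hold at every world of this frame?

Yes

By correspondence theory, 4 is valid on a frame iff R is transitive.
Transitive: yes — every two-step R-path is closed by a direct edge.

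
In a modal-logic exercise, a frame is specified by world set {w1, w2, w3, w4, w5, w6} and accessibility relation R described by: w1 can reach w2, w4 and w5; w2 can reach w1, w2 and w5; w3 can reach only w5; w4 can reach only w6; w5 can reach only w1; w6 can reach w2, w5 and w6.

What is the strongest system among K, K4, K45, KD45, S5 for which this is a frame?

K

Transitive (axiom 4): no — w1 R w4 and w4 R w6, but not w1 R w6.
Euclidean (axiom 5): no — w1 R w2 and w1 R w4, but not w2 R w4.
Serial (axiom D): yes — every world has a successor (e.g. w1 R w2).
Reflexive (axiom T): no — w1 is not related to itself.
So F validates K; K4 would additionally require R to be transitive. The strongest is K.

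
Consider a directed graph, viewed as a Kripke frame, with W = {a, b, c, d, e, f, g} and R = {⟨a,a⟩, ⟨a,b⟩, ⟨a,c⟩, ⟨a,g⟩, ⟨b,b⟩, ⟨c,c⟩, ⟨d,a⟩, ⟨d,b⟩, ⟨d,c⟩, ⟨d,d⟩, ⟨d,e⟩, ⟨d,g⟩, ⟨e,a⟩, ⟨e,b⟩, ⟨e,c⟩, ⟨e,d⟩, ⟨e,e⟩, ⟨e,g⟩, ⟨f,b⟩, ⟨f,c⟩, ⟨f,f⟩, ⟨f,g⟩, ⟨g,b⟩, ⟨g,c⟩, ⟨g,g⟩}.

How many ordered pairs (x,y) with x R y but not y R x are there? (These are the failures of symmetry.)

Enumerating: (a,b), (a,c), (a,g), (d,a), (d,b), (d,c), (d,g), (e,a), (e,b), (e,c), (e,g), (f,b), (f,c), (f,g), (g,b), (g,c).

16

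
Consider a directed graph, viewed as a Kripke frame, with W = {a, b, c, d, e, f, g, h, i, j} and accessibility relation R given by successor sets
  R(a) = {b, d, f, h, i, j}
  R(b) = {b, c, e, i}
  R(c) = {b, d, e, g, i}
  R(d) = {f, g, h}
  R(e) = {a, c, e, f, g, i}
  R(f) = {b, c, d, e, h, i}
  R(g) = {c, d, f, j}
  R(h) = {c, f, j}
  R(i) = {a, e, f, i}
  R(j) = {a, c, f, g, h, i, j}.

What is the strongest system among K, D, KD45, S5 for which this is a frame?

Serial (axiom D): yes — every world has a successor (e.g. a R b).
Transitive (axiom 4): no — a R b and b R c, but not a R c.
Euclidean (axiom 5): no — a R b and a R d, but not b R d.
Reflexive (axiom T): no — a is not related to itself.
So F validates K, D; KD45 would additionally require R to be Euclidean and transitive. The strongest is D.

D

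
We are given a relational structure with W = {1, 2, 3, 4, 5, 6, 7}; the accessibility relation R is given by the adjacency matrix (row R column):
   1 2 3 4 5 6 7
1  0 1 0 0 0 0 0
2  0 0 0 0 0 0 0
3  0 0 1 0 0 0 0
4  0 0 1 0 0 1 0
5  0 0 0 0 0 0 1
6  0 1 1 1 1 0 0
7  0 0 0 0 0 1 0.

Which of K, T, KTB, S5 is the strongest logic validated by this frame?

Reflexive (axiom T): no — 1 is not related to itself.
Symmetric (axiom B): no — 1 R 2 but not 2 R 1.
Euclidean (axiom 5): no — 4 R 3 and 4 R 6, but not 3 R 6.
So F validates K; T would additionally require R to be reflexive. The strongest is K.

K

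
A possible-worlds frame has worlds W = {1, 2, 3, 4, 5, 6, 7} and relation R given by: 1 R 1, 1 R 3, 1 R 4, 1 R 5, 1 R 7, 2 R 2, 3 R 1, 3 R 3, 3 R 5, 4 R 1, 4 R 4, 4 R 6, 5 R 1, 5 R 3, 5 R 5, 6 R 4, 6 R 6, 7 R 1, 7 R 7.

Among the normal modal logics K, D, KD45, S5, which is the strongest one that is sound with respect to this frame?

D

Serial (axiom D): yes — every world has a successor (e.g. 1 R 1).
Transitive (axiom 4): no — 1 R 4 and 4 R 6, but not 1 R 6.
Euclidean (axiom 5): no — 1 R 3 and 1 R 4, but not 3 R 4.
Reflexive (axiom T): yes — every world is R-related to itself.
So F validates K, D; KD45 would additionally require R to be Euclidean and transitive. The strongest is D.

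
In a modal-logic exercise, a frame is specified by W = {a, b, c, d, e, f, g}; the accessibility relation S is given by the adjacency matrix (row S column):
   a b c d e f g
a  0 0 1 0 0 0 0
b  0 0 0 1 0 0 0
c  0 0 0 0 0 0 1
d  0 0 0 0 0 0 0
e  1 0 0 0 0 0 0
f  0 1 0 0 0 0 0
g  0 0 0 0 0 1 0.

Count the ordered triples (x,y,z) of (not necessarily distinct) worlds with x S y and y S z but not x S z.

5

Enumerating: (a,c,g), (c,g,f), (e,a,c), (f,b,d), (g,f,b).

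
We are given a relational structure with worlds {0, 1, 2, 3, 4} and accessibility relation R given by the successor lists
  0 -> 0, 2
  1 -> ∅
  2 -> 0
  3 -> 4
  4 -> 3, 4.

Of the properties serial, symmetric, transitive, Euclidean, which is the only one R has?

Serial: no — 1 has no R-successor.
Symmetric: yes — every pair in R has its reverse in R.
Transitive: no — 2 R 0 and 0 R 2, but not 2 R 2.
Euclidean: no — 0 R 2 and 0 R 2, but not 2 R 2.
Only symmetric holds.

symmetric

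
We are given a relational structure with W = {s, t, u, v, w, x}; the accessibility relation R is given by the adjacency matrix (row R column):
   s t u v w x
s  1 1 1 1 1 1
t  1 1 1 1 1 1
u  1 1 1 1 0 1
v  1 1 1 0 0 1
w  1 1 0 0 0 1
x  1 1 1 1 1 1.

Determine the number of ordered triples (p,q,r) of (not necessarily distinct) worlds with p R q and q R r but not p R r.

19

Enumerating: (u,s,w), (u,t,w), (u,x,w), (v,s,v), (v,s,w), (v,t,v), (v,t,w), (v,u,v), (v,x,v), (v,x,w), (w,s,u), (w,s,v), … and 7 more.
Total: 19.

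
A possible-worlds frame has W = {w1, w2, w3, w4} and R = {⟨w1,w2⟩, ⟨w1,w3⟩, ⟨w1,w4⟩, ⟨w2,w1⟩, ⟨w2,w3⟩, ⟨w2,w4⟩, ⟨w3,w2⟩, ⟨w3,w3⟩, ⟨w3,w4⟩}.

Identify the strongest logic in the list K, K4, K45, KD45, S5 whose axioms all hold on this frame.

Transitive (axiom 4): no — w3 R w2 and w2 R w1, but not w3 R w1.
Euclidean (axiom 5): no — w1 R w4 and w1 R w2, but not w4 R w2.
Serial (axiom D): no — w4 has no R-successor.
Reflexive (axiom T): no — w1 is not related to itself.
So F validates K; K4 would additionally require R to be transitive. The strongest is K.

K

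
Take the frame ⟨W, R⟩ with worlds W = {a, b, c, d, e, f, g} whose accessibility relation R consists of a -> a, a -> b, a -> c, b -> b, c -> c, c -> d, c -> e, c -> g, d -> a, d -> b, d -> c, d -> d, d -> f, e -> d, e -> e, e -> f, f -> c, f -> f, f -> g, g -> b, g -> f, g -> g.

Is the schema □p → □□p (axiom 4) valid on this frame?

Axiom 4 corresponds to the accessibility relation being transitive.
Transitive: no — a R c and c R d, but not a R d.

No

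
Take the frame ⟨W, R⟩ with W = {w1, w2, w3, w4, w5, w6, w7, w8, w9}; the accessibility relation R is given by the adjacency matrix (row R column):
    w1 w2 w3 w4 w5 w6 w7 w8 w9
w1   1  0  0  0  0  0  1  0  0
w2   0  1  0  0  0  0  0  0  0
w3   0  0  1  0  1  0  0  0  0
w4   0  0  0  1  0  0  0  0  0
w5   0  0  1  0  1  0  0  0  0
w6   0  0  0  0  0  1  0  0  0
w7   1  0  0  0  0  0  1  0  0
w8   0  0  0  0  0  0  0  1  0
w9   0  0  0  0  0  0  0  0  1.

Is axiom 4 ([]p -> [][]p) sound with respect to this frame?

Yes

Axiom 4 corresponds to the accessibility relation being transitive.
Transitive: yes — every two-step R-path is closed by a direct edge.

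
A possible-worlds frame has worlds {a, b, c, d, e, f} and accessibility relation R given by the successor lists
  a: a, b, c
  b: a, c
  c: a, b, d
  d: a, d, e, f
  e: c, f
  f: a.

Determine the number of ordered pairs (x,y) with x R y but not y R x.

Enumerating: (c,d), (d,a), (d,e), (d,f), (e,c), (e,f), (f,a).

7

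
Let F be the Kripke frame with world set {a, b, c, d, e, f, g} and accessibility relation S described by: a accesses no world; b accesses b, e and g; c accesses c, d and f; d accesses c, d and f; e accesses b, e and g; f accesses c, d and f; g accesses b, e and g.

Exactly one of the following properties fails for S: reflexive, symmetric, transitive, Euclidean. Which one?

Reflexive: no — a is not related to itself.
Symmetric: yes — every pair in S has its reverse in S.
Transitive: yes — every two-step S-path is closed by a direct edge.
Euclidean: yes — any two successors of a common world are S-related.
Only reflexive fails.

reflexive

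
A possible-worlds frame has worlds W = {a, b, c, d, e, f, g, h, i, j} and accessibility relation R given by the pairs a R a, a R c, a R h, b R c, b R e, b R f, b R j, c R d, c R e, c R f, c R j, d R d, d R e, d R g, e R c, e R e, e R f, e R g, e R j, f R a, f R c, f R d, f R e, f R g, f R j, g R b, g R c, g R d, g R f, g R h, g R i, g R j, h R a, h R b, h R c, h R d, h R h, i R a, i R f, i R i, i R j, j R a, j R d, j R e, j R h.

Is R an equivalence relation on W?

Reflexive: no — b is not related to itself.
Symmetric: no — a R c but not c R a.
Transitive: no — a R c and c R d, but not a R d.
So R is not an equivalence relation.

No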